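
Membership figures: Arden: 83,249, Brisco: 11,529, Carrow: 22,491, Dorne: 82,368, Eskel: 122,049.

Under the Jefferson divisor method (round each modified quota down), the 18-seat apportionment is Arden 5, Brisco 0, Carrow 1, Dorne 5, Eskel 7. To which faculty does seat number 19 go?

Eskel

Priority for the next seat is population ÷ (current seats + 1).
Priorities: Arden 13874.833, Brisco 11529.000, Carrow 11245.500, Dorne 13728.000, Eskel 15256.125.
Highest priority: Eskel.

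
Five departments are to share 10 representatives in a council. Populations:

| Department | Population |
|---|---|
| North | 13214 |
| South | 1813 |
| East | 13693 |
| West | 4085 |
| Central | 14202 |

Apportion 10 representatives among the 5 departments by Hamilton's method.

Total 47007; standard divisor 47007/10 ≈ 4700.7.
Standard quotas: North 2.8111, South 0.3857, East 2.9130, West 0.8690, Central 3.0213.
Lower quotas: North 2, South 0, East 2, West 0, Central 3 (sum 7, leaving 3 seats).
Remainders in descending order: East 0.9130, West 0.8690, North 0.8111, South 0.3857, Central 0.0213.
Largest remainders: East, West, North receive the extra seats.

North 3, South 0, East 3, West 1, Central 3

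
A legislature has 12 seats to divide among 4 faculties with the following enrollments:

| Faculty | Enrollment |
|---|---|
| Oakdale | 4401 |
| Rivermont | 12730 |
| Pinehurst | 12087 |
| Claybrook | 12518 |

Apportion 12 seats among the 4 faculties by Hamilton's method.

The standard divisor is 41736/12 = 3478.
Standard quotas: Oakdale 1.2654, Rivermont 3.6601, Pinehurst 3.4753, Claybrook 3.5992.
Lower quotas: Oakdale 1, Rivermont 3, Pinehurst 3, Claybrook 3 (sum 10, leaving 2 seats).
Remainders in descending order: Rivermont 0.6601, Claybrook 0.5992, Pinehurst 0.4753, Oakdale 0.2654.
The surplus seats go to Rivermont, Claybrook.

Oakdale: 1; Rivermont: 4; Pinehurst: 3; Claybrook: 4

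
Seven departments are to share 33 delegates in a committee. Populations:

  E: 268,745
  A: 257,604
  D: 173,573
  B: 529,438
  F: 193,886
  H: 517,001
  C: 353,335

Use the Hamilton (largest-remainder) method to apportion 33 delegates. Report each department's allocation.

E=4, A=4, D=2, B=8, F=3, H=7, C=5

Standard divisor: 2293582 ÷ 33 ≈ 69502.485.
Standard quotas: E 3.8667, A 3.7064, D 2.4974, B 7.6175, F 2.7896, H 7.4386, C 5.0838.
Lower quotas: E 3, A 3, D 2, B 7, F 2, H 7, C 5 (sum 29, leaving 4 seats).
Remainders in descending order: E 0.8667, F 0.7896, A 0.7064, B 0.6175, D 0.4974, H 0.4386, C 0.0838.
Largest remainders: E, F, A, B receive the extra seats.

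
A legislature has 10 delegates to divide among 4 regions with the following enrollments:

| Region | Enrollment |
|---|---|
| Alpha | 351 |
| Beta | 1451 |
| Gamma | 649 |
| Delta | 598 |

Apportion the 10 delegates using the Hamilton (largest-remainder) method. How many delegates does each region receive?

Standard divisor: 3049 ÷ 10 ≈ 304.9.
Standard quotas: Alpha 1.151, Beta 4.759, Gamma 2.129, Delta 1.961.
Lower quotas: Alpha 1, Beta 4, Gamma 2, Delta 1 (sum 8, leaving 2 seats).
Remainders in descending order: Delta 0.961, Beta 0.759, Alpha 0.151, Gamma 0.129.
Largest remainders: Delta, Beta receive the extra seats.

Alpha 1, Beta 5, Gamma 2, Delta 2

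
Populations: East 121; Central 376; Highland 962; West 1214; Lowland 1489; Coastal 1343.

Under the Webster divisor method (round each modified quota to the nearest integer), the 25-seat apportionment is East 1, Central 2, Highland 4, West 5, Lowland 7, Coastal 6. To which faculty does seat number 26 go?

West

Priority for the next seat is population ÷ (current seats + 0.5).
Priorities: East 80.667, Central 150.400, Highland 213.778, West 220.727, Lowland 198.533, Coastal 206.615.
Highest priority: West.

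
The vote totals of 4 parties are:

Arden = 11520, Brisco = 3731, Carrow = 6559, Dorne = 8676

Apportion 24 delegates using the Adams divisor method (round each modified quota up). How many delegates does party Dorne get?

7

Standard divisor 30486/24 ≈ 1270.25; standard quotas: Arden 9.069, Brisco 2.937, Carrow 5.164, Dorne 6.830.
Rounding up gives 10, 3, 6, 7 = 26 seats, so the divisor must be adjusted.
With modified divisor 1400: modified quotas Arden 8.229, Brisco 2.665, Carrow 4.685, Dorne 6.197.
Rounding up: Arden 9, Brisco 3, Carrow 5, Dorne 7 (total 24).
Dorne receives 7.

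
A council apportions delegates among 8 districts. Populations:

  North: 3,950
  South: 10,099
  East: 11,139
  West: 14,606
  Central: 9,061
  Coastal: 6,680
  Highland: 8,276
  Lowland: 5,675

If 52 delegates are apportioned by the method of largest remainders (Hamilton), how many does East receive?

8

Standard divisor: 69486 ÷ 52 ≈ 1336.269.
Standard quotas: North 2.9560, South 7.5576, East 8.3359, West 10.9304, Central 6.7808, Coastal 4.9990, Highland 6.1934, Lowland 4.2469.
Lower quotas: North 2, South 7, East 8, West 10, Central 6, Coastal 4, Highland 6, Lowland 4 (sum 47, leaving 5 seats).
Remainders in descending order: Coastal 0.9990, North 0.9560, West 0.9304, Central 0.7808, South 0.5576, East 0.3359, Lowland 0.2469, Highland 0.1934.
Largest remainders: Coastal, North, West, Central, South receive the extra seats.
East receives 8.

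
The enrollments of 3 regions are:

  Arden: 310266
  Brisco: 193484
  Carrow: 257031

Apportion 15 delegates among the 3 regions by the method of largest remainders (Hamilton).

Arden: 6, Brisco: 4, Carrow: 5

Total 760781; standard divisor 760781/15 ≈ 50718.733.
Standard quotas: Arden 6.1174, Brisco 3.8148, Carrow 5.0678.
Lower quotas: Arden 6, Brisco 3, Carrow 5 (sum 14, leaving 1 seat).
Remainders in descending order: Brisco 0.8148, Arden 0.1174, Carrow 0.0678.
Largest remainder: Brisco receives the extra seat.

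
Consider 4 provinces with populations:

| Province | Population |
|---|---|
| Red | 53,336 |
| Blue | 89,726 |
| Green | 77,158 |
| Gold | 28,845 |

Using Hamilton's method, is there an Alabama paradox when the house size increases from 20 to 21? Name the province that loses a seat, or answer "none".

At 20 seats: Red 4, Blue 7, Green 6, Gold 3.
At 21 seats: Red 4, Blue 8, Green 7, Gold 2.
Gold drops from 3 to 2.

Gold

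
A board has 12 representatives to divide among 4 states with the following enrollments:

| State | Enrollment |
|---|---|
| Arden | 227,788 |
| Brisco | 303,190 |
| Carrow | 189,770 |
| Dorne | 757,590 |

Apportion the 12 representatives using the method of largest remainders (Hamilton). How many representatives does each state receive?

Arden=2, Brisco=2, Carrow=2, Dorne=6

Standard divisor: 1478338 ÷ 12 ≈ 123194.833.
Standard quotas: Arden 1.8490, Brisco 2.4611, Carrow 1.5404, Dorne 6.1495.
Lower quotas: Arden 1, Brisco 2, Carrow 1, Dorne 6 (sum 10, leaving 2 seats).
Remainders in descending order: Arden 0.8490, Carrow 0.5404, Brisco 0.4611, Dorne 0.1495.
Largest remainders: Arden, Carrow receive the extra seats.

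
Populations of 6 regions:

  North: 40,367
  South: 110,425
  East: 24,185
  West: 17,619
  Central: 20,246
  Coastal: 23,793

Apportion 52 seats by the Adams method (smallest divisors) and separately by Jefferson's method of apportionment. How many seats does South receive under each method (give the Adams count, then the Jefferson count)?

Adams: North 9, South 23, East 6, West 4, Central 5, Coastal 5.
Jefferson: North 9, South 25, East 5, West 4, Central 4, Coastal 5.
South gets 23 under Adams and 25 under Jefferson.

23 and 25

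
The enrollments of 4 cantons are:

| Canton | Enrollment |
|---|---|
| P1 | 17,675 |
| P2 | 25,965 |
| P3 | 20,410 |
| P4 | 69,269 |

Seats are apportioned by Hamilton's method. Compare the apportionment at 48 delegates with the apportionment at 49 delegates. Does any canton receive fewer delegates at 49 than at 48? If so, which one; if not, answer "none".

P1

At 48 seats: P1 7, P2 9, P3 7, P4 25.
At 49 seats: P1 6, P2 10, P3 8, P4 25.
P1 drops from 7 to 6.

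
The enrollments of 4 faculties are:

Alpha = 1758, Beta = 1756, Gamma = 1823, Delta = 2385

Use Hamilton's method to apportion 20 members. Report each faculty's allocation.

Alpha 5, Beta 4, Gamma 5, Delta 6

Total 7722; standard divisor 7722/20 ≈ 386.1.
Standard quotas: Alpha 4.553, Beta 4.548, Gamma 4.722, Delta 6.177.
Lower quotas: Alpha 4, Beta 4, Gamma 4, Delta 6 (sum 18, leaving 2 seats).
Remainders in descending order: Gamma 0.722, Alpha 0.553, Beta 0.548, Delta 0.177.
Largest remainders: Gamma, Alpha receive the extra seats.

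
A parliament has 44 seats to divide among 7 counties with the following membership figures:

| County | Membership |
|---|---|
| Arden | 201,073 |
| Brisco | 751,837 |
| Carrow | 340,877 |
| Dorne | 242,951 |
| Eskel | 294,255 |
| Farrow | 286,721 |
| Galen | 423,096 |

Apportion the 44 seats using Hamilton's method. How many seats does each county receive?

Arden: 4, Brisco: 13, Carrow: 6, Dorne: 4, Eskel: 5, Farrow: 5, Galen: 7

Total 2540810; standard divisor 2540810/44 ≈ 57745.682.
Standard quotas: Arden 3.4820, Brisco 13.0198, Carrow 5.9031, Dorne 4.2073, Eskel 5.0957, Farrow 4.9652, Galen 7.3269.
Lower quotas: Arden 3, Brisco 13, Carrow 5, Dorne 4, Eskel 5, Farrow 4, Galen 7 (sum 41, leaving 3 seats).
Remainders in descending order: Farrow 0.9652, Carrow 0.9031, Arden 0.4820, Galen 0.3269, Dorne 0.2073, Eskel 0.0957, Brisco 0.0198.
The surplus seats go to Farrow, Carrow, Arden.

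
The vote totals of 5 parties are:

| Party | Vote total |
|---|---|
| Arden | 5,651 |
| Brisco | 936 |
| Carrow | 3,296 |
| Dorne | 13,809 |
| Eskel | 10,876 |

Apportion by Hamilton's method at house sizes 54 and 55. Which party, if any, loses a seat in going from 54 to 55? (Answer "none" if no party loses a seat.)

At 54 seats: Arden 9, Brisco 1, Carrow 5, Dorne 22, Eskel 17.
At 55 seats: Arden 9, Brisco 2, Carrow 5, Dorne 22, Eskel 17.
No party's allocation decreased.

none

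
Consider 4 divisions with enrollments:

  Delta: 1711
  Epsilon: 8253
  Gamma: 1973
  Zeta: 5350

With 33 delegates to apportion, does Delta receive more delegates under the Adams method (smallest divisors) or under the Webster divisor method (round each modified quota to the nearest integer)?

Adams

Adams: Delta 4, Epsilon 15, Gamma 4, Zeta 10.
Webster: Delta 3, Epsilon 16, Gamma 4, Zeta 10.
Delta gets 4 under Adams and 3 under Webster.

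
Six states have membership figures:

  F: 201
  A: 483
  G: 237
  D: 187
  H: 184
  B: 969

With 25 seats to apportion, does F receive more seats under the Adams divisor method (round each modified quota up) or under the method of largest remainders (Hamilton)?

Adams: F 3, A 5, G 3, D 2, H 2, B 10.
Hamilton: F 2, A 5, G 3, D 2, H 2, B 11.
F gets 3 under Adams and 2 under Hamilton.

Adams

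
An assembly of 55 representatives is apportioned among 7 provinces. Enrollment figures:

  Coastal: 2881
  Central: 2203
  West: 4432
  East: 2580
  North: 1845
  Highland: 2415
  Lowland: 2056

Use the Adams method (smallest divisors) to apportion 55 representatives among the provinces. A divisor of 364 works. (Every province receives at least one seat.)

With modified divisor 364: modified quotas Coastal 7.915, Central 6.052, West 12.176, East 7.088, North 5.069, Highland 6.635, Lowland 5.648.
Rounding up: Coastal 8, Central 7, West 13, East 8, North 6, Highland 7, Lowland 6 (total 55).

Coastal=8, Central=7, West=13, East=8, North=6, Highland=7, Lowland=6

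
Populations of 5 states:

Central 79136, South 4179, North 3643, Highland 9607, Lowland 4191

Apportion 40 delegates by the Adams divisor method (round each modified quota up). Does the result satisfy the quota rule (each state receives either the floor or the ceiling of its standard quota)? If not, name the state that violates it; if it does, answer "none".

Standard quotas: Central 31.417, South 1.659, North 1.446, Highland 3.814, Lowland 1.664.
Adams allocation: Central 30, South 2, North 2, Highland 4, Lowland 2.
Central has quota 31.417 (lower 31, upper 32) but receives 30 — outside the quota interval.

Central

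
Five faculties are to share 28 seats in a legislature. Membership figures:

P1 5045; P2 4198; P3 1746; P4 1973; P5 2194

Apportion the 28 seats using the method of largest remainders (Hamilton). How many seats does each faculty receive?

P1=9; P2=8; P3=3; P4=4; P5=4

Standard divisor: 15156 ÷ 28 ≈ 541.286.
Standard quotas: P1 9.3204, P2 7.7556, P3 3.2257, P4 3.6450, P5 4.0533.
Lower quotas: P1 9, P2 7, P3 3, P4 3, P5 4 (sum 26, leaving 2 seats).
Remainders in descending order: P2 0.7556, P4 0.6450, P1 0.3204, P3 0.2257, P5 0.0533.
The surplus seats go to P2, P4.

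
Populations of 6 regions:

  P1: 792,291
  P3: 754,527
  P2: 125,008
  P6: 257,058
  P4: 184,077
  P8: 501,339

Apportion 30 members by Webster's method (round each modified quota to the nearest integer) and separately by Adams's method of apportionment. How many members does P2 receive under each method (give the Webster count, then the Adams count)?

1 and 2

Webster: P1 9, P3 9, P2 1, P6 3, P4 2, P8 6.
Adams: P1 9, P3 8, P2 2, P6 3, P4 2, P8 6.
P2 gets 1 under Webster and 2 under Adams.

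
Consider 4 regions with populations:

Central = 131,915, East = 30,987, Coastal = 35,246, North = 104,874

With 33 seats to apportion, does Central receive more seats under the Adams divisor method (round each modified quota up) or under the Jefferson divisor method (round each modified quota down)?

Jefferson

Adams: Central 14, East 4, Coastal 4, North 11.
Jefferson: Central 15, East 3, Coastal 4, North 11.
Central gets 14 under Adams and 15 under Jefferson.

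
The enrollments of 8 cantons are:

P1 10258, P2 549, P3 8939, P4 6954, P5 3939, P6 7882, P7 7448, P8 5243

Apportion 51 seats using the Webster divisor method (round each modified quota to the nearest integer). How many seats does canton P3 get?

9

Standard divisor 51212/51 ≈ 1004.157; standard quotas: P1 10.216, P2 0.547, P3 8.902, P4 6.925, P5 3.923, P6 7.849, P7 7.417, P8 5.221.
Rounding to the nearest integer gives P1 10, P2 1, P3 9, P4 7, P5 4, P6 8, P7 7, P8 5 — total 51, matching the house size, so no adjustment is needed.
P3 receives 9.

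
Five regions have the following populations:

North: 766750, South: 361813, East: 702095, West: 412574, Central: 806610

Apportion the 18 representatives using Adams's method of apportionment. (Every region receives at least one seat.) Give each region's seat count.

North 4, South 2, East 4, West 3, Central 5

Standard divisor 3049842/18 ≈ 169435.667; standard quotas: North 4.525, South 2.135, East 4.144, West 2.435, Central 4.761.
Rounding up gives 5, 3, 5, 3, 5 = 21 seats, so the divisor must be adjusted.
With modified divisor 196700: modified quotas North 3.898, South 1.839, East 3.569, West 2.097, Central 4.101.
Rounding up: North 4, South 2, East 4, West 3, Central 5 (total 18).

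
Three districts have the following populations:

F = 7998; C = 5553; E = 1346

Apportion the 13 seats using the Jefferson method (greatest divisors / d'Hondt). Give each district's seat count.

F=7, C=5, E=1

Standard divisor 14897/13 ≈ 1145.923; standard quotas: F 6.980, C 4.846, E 1.175.
Rounding down gives 6, 4, 1 = 11 seats, so the divisor must be adjusted.
With modified divisor 1100: modified quotas F 7.271, C 5.048, E 1.224.
Rounding down: F 7, C 5, E 1 (total 13).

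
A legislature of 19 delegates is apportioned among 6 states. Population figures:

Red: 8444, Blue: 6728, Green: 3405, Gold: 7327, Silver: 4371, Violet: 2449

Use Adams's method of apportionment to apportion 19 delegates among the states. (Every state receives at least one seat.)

Standard divisor 32724/19 ≈ 1722.316; standard quotas: Red 4.903, Blue 3.906, Green 1.977, Gold 4.254, Silver 2.538, Violet 1.422.
Rounding up gives 5, 4, 2, 5, 3, 2 = 21 seats, so the divisor must be adjusted.
With modified divisor 2150: modified quotas Red 3.927, Blue 3.129, Green 1.584, Gold 3.408, Silver 2.033, Violet 1.139.
Rounding up: Red 4, Blue 4, Green 2, Gold 4, Silver 3, Violet 2 (total 19).

Red 4, Blue 4, Green 2, Gold 4, Silver 3, Violet 2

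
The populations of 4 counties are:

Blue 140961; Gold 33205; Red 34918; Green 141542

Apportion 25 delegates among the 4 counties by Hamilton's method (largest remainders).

Total 350626; standard divisor 350626/25 ≈ 14025.04.
Standard quotas: Blue 10.0507, Gold 2.3676, Red 2.4897, Green 10.0921.
Lower quotas: Blue 10, Gold 2, Red 2, Green 10 (sum 24, leaving 1 seat).
Remainders in descending order: Red 0.4897, Gold 0.3676, Green 0.0921, Blue 0.0507.
Largest remainder: Red receives the extra seat.

Blue 10; Gold 2; Red 3; Green 10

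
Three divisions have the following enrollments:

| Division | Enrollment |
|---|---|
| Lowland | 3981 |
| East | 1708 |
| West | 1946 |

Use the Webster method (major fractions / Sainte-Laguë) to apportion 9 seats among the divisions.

Lowland=5, East=2, West=2

Standard divisor 7635/9 ≈ 848.333; standard quotas: Lowland 4.693, East 2.013, West 2.294.
Rounding to the nearest integer gives Lowland 5, East 2, West 2 — total 9, matching the house size, so no adjustment is needed.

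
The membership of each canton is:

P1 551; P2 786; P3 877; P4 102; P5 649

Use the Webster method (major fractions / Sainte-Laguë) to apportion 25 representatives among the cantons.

Standard divisor 2965/25 ≈ 118.6; standard quotas: P1 4.646, P2 6.627, P3 7.395, P4 0.860, P5 5.472.
Rounding to the nearest integer gives P1 5, P2 7, P3 7, P4 1, P5 5 — total 25, matching the house size, so no adjustment is needed.

P1: 5, P2: 7, P3: 7, P4: 1, P5: 5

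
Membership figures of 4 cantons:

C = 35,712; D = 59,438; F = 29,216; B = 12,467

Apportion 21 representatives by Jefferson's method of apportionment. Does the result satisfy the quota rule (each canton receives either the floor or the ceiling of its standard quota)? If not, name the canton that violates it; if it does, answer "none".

Standard quotas: C 5.481, D 9.122, F 4.484, B 1.913.
Jefferson allocation: C 6, D 9, F 4, B 2.
Every allocation lies between the lower and upper quota.

none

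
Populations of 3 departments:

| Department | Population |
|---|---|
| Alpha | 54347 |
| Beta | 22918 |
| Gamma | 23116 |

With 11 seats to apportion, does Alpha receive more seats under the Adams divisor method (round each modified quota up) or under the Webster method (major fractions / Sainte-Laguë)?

Adams: Alpha 5, Beta 3, Gamma 3.
Webster: Alpha 6, Beta 2, Gamma 3.
Alpha gets 5 under Adams and 6 under Webster.

Webster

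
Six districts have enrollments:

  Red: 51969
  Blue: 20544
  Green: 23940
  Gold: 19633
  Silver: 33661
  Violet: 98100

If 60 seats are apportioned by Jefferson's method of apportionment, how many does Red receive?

Standard divisor 247847/60 ≈ 4130.783; standard quotas: Red 12.581, Blue 4.973, Green 5.796, Gold 4.753, Silver 8.149, Violet 23.749.
Rounding down gives 12, 4, 5, 4, 8, 23 = 56 seats, so the divisor must be adjusted.
With modified divisor 3960: modified quotas Red 13.123, Blue 5.188, Green 6.045, Gold 4.958, Silver 8.500, Violet 24.773.
Rounding down: Red 13, Blue 5, Green 6, Gold 4, Silver 8, Violet 24 (total 60).
Red receives 13.

13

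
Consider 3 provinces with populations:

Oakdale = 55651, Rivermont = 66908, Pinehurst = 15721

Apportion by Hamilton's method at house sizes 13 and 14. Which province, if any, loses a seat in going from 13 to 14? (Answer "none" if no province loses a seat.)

Pinehurst

At 13 seats: Oakdale 5, Rivermont 6, Pinehurst 2.
At 14 seats: Oakdale 6, Rivermont 7, Pinehurst 1.
Pinehurst drops from 2 to 1.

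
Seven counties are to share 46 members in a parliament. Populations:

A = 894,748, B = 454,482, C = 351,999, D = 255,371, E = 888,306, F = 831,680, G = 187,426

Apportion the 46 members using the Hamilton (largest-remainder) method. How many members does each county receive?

A 11, B 5, C 4, D 3, E 11, F 10, G 2

Standard divisor: 3864012 ÷ 46 ≈ 84000.261.
Standard quotas: A 10.6517, B 5.4105, C 4.1905, D 3.0401, E 10.5750, F 9.9009, G 2.2313.
Lower quotas: A 10, B 5, C 4, D 3, E 10, F 9, G 2 (sum 43, leaving 3 seats).
Remainders in descending order: F 0.9009, A 0.6517, E 0.5750, B 0.4105, G 0.2313, C 0.1905, D 0.0401.
The surplus seats go to F, A, E.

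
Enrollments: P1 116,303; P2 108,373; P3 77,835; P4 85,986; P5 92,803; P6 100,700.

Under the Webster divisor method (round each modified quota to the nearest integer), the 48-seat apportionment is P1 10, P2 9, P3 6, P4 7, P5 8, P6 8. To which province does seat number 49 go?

P3

Priority for the next seat is population ÷ (current seats + 0.5).
Priorities: P1 11076.476, P2 11407.684, P3 11974.615, P4 11464.800, P5 10918.000, P6 11847.059.
Highest priority: P3.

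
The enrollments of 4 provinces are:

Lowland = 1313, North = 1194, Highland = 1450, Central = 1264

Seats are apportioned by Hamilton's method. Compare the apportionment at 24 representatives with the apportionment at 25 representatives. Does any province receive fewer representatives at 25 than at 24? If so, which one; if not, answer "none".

none

At 24 seats: Lowland 6, North 5, Highland 7, Central 6.
At 25 seats: Lowland 6, North 6, Highland 7, Central 6.
No province's allocation decreased.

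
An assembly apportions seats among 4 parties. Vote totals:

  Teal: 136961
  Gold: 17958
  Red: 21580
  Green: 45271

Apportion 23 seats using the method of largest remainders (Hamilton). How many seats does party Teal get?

Standard divisor: 221770 ÷ 23 ≈ 9642.174.
Standard quotas: Teal 14.2044, Gold 1.8624, Red 2.2381, Green 4.6951.
Lower quotas: Teal 14, Gold 1, Red 2, Green 4 (sum 21, leaving 2 seats).
Remainders in descending order: Gold 0.8624, Green 0.6951, Red 0.2381, Teal 0.2044.
The surplus seats go to Gold, Green.
Teal receives 14.

14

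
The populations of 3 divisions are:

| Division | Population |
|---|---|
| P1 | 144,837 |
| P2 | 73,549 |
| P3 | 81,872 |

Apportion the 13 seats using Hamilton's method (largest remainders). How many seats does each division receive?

P1 6, P2 3, P3 4

Standard divisor: 300258 ÷ 13 ≈ 23096.769.
Standard quotas: P1 6.2709, P2 3.1844, P3 3.5447.
Lower quotas: P1 6, P2 3, P3 3 (sum 12, leaving 1 seat).
Remainders in descending order: P3 0.5447, P1 0.2709, P2 0.1844.
Largest remainder: P3 receives the extra seat.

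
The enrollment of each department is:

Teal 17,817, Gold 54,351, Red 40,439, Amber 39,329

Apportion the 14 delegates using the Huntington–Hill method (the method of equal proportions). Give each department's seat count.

Teal=2, Gold=5, Red=4, Amber=3

With divisor 11514: modified quotas Teal 1.547, Gold 4.720, Red 3.512, Amber 3.416.
Geometric-mean thresholds: Teal √(1·2)=1.414, Gold √(4·5)=4.472, Red √(3·4)=3.464, Amber √(3·4)=3.464.
Each quota rounded against its threshold gives Teal 2, Gold 5, Red 4, Amber 3 (total 14).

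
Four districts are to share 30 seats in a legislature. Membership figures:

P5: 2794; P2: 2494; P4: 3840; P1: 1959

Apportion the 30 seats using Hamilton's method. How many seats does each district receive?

P5: 8; P2: 7; P4: 10; P1: 5

Standard divisor: 11087 ÷ 30 ≈ 369.567.
Standard quotas: P5 7.560, P2 6.748, P4 10.391, P1 5.301.
Lower quotas: P5 7, P2 6, P4 10, P1 5 (sum 28, leaving 2 seats).
Remainders in descending order: P2 0.748, P5 0.560, P4 0.391, P1 0.301.
The surplus seats go to P2, P5.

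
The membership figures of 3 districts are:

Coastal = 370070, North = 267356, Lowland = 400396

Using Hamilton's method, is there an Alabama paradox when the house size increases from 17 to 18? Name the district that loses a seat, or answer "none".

At 17 seats: Coastal 6, North 4, Lowland 7.
At 18 seats: Coastal 6, North 5, Lowland 7.
No district's allocation decreased.

none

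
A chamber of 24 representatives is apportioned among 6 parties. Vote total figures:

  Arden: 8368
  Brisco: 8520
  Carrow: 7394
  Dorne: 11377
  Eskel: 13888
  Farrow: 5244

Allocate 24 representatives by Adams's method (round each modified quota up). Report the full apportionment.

Arden 4, Brisco 4, Carrow 3, Dorne 5, Eskel 6, Farrow 2

Standard divisor 54791/24 ≈ 2282.958; standard quotas: Arden 3.665, Brisco 3.732, Carrow 3.239, Dorne 4.983, Eskel 6.083, Farrow 2.297.
Rounding up gives 4, 4, 4, 5, 7, 3 = 27 seats, so the divisor must be adjusted.
With modified divisor 2700: modified quotas Arden 3.099, Brisco 3.156, Carrow 2.739, Dorne 4.214, Eskel 5.144, Farrow 1.942.
Rounding up: Arden 4, Brisco 4, Carrow 3, Dorne 5, Eskel 6, Farrow 2 (total 24).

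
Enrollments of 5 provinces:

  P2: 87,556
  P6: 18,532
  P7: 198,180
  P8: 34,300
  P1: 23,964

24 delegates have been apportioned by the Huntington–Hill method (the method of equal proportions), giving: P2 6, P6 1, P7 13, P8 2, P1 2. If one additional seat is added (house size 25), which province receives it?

P7

Priority for the next seat is population ÷ (√(s·(s+1))).
Priorities: P2 13510.184, P6 13104.103, P7 14690.079, P8 14002.916, P1 9783.262.
Highest priority: P7.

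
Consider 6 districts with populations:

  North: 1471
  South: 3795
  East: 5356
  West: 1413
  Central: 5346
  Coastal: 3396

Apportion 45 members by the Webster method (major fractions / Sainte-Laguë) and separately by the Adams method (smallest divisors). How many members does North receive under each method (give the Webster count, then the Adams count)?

Webster: North 3, South 8, East 12, West 3, Central 12, Coastal 7.
Adams: North 4, South 8, East 12, West 3, Central 11, Coastal 7.
North gets 3 under Webster and 4 under Adams.

3 and 4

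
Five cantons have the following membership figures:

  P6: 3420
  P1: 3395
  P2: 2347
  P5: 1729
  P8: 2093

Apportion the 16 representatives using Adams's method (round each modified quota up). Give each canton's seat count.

Standard divisor 12984/16 ≈ 811.5; standard quotas: P6 4.214, P1 4.184, P2 2.892, P5 2.131, P8 2.579.
Rounding up gives 5, 5, 3, 3, 3 = 19 seats, so the divisor must be adjusted.
With modified divisor 1000: modified quotas P6 3.420, P1 3.395, P2 2.347, P5 1.729, P8 2.093.
Rounding up: P6 4, P1 4, P2 3, P5 2, P8 3 (total 16).

P6 4, P1 4, P2 3, P5 2, P8 3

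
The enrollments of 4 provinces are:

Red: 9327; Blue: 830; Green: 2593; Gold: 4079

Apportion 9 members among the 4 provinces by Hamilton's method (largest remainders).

Total 16829; standard divisor 16829/9 ≈ 1869.889.
Standard quotas: Red 4.9880, Blue 0.4439, Green 1.3867, Gold 2.1814.
Lower quotas: Red 4, Blue 0, Green 1, Gold 2 (sum 7, leaving 2 seats).
Remainders in descending order: Red 0.9880, Blue 0.4439, Green 0.3867, Gold 0.1814.
The surplus seats go to Red, Blue.

Red: 5; Blue: 1; Green: 1; Gold: 2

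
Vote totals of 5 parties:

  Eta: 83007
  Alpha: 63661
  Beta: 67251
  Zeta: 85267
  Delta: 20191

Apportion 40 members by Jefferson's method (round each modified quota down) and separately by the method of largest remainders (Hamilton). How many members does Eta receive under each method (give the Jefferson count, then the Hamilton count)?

11 and 10

Jefferson: Eta 11, Alpha 8, Beta 8, Zeta 11, Delta 2.
Hamilton: Eta 10, Alpha 8, Beta 8, Zeta 11, Delta 3.
Eta gets 11 under Jefferson and 10 under Hamilton.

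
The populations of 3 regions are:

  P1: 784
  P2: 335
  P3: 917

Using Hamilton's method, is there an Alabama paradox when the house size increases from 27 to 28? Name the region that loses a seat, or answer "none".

At 27 seats: P1 10, P2 5, P3 12.
At 28 seats: P1 11, P2 4, P3 13.
P2 drops from 5 to 4.

P2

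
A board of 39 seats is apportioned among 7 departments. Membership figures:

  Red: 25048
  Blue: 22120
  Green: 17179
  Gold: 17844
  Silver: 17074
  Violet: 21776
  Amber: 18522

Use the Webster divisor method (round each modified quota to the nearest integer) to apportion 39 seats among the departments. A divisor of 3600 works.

Red=7; Blue=6; Green=5; Gold=5; Silver=5; Violet=6; Amber=5

With modified divisor 3600: modified quotas Red 6.958, Blue 6.144, Green 4.772, Gold 4.957, Silver 4.743, Violet 6.049, Amber 5.145.
Rounding to the nearest integer: Red 7, Blue 6, Green 5, Gold 5, Silver 5, Violet 6, Amber 5 (total 39).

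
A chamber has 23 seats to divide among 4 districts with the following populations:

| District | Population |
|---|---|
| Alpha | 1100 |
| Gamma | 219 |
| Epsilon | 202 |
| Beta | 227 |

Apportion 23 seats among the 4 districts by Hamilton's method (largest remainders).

The standard divisor is 1748/23 = 76.
Standard quotas: Alpha 14.474, Gamma 2.882, Epsilon 2.658, Beta 2.987.
Lower quotas: Alpha 14, Gamma 2, Epsilon 2, Beta 2 (sum 20, leaving 3 seats).
Remainders in descending order: Beta 0.987, Gamma 0.882, Epsilon 0.658, Alpha 0.474.
Largest remainders: Beta, Gamma, Epsilon receive the extra seats.

Alpha 14, Gamma 3, Epsilon 3, Beta 3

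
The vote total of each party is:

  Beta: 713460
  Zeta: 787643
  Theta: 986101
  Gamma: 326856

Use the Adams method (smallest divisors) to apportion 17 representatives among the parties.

Beta=4; Zeta=5; Theta=6; Gamma=2

Standard divisor 2814060/17 ≈ 165532.941; standard quotas: Beta 4.310, Zeta 4.758, Theta 5.957, Gamma 1.975.
Rounding up gives 5, 5, 6, 2 = 18 seats, so the divisor must be adjusted.
With modified divisor 187600: modified quotas Beta 3.803, Zeta 4.199, Theta 5.256, Gamma 1.742.
Rounding up: Beta 4, Zeta 5, Theta 6, Gamma 2 (total 17).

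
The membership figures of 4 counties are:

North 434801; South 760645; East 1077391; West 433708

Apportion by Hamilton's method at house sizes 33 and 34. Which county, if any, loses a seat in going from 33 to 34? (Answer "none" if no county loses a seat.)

North

At 33 seats: North 6, South 9, East 13, West 5.
At 34 seats: North 5, South 10, East 14, West 5.
North drops from 6 to 5.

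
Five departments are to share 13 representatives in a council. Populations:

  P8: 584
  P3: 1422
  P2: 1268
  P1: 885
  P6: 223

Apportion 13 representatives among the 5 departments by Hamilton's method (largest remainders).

Total 4382; standard divisor 4382/13 ≈ 337.077.
Standard quotas: P8 1.733, P3 4.219, P2 3.762, P1 2.626, P6 0.662.
Lower quotas: P8 1, P3 4, P2 3, P1 2, P6 0 (sum 10, leaving 3 seats).
Remainders in descending order: P2 0.762, P8 0.733, P6 0.662, P1 0.626, P3 0.219.
Largest remainders: P2, P8, P6 receive the extra seats.

P8=2, P3=4, P2=4, P1=2, P6=1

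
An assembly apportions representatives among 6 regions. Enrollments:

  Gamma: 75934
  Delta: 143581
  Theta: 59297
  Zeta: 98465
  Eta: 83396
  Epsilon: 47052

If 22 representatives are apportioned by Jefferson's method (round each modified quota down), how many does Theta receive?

Standard divisor 507725/22 ≈ 23078.409; standard quotas: Gamma 3.290, Delta 6.221, Theta 2.569, Zeta 4.267, Eta 3.614, Epsilon 2.039.
Rounding down gives 3, 6, 2, 4, 3, 2 = 20 seats, so the divisor must be adjusted.
With modified divisor 20100: modified quotas Gamma 3.778, Delta 7.143, Theta 2.950, Zeta 4.899, Eta 4.149, Epsilon 2.341.
Rounding down: Gamma 3, Delta 7, Theta 2, Zeta 4, Eta 4, Epsilon 2 (total 22).
Theta receives 2.

2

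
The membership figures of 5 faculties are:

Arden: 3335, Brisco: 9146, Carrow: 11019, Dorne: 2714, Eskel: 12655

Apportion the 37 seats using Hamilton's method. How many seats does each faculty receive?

Arden 3, Brisco 9, Carrow 10, Dorne 3, Eskel 12

Total 38869; standard divisor 38869/37 ≈ 1050.514.
Standard quotas: Arden 3.1746, Brisco 8.7062, Carrow 10.4892, Dorne 2.5835, Eskel 12.0465.
Lower quotas: Arden 3, Brisco 8, Carrow 10, Dorne 2, Eskel 12 (sum 35, leaving 2 seats).
Remainders in descending order: Brisco 0.7062, Dorne 0.5835, Carrow 0.4892, Arden 0.1746, Eskel 0.0465.
Largest remainders: Brisco, Dorne receive the extra seats.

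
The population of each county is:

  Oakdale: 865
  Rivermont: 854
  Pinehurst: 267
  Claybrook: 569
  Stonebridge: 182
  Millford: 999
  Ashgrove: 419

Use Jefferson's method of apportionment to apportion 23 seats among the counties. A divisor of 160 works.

With modified divisor 160: modified quotas Oakdale 5.406, Rivermont 5.338, Pinehurst 1.669, Claybrook 3.556, Stonebridge 1.137, Millford 6.244, Ashgrove 2.619.
Rounding down: Oakdale 5, Rivermont 5, Pinehurst 1, Claybrook 3, Stonebridge 1, Millford 6, Ashgrove 2 (total 23).

Oakdale: 5, Rivermont: 5, Pinehurst: 1, Claybrook: 3, Stonebridge: 1, Millford: 6, Ashgrove: 2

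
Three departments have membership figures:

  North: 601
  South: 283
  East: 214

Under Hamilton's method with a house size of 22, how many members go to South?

6

The standard divisor is 1098/22 ≈ 49.909.
Standard quotas: North 12.042, South 5.670, East 4.288.
Lower quotas: North 12, South 5, East 4 (sum 21, leaving 1 seat).
Remainders in descending order: South 0.670, East 0.288, North 0.042.
The surplus seat goes to South.
South receives 6.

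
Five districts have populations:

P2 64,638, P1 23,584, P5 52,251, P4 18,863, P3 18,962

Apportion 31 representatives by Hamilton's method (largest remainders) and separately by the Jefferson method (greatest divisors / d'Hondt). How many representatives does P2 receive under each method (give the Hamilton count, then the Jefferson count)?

Hamilton: P2 11, P1 4, P5 9, P4 3, P3 4.
Jefferson: P2 12, P1 4, P5 9, P4 3, P3 3.
P2 gets 11 under Hamilton and 12 under Jefferson.

11 and 12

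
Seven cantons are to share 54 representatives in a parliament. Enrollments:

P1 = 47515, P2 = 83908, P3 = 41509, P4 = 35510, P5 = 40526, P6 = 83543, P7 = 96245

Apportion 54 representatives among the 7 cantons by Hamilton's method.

P1: 6, P2: 11, P3: 5, P4: 4, P5: 5, P6: 11, P7: 12

The standard divisor is 428756/54 ≈ 7939.926.
Standard quotas: P1 5.9843, P2 10.5679, P3 5.2279, P4 4.4723, P5 5.1041, P6 10.5219, P7 12.1216.
Lower quotas: P1 5, P2 10, P3 5, P4 4, P5 5, P6 10, P7 12 (sum 51, leaving 3 seats).
Remainders in descending order: P1 0.9843, P2 0.5679, P6 0.5219, P4 0.4723, P3 0.2279, P7 0.1216, P5 0.1041.
The surplus seats go to P1, P2, P6.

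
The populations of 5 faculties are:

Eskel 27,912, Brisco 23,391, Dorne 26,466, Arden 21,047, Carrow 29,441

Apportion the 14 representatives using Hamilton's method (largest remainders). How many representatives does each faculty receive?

Eskel=3; Brisco=3; Dorne=3; Arden=2; Carrow=3

Total 128257; standard divisor 128257/14 ≈ 9161.214.
Standard quotas: Eskel 3.0468, Brisco 2.5533, Dorne 2.8889, Arden 2.2974, Carrow 3.2137.
Lower quotas: Eskel 3, Brisco 2, Dorne 2, Arden 2, Carrow 3 (sum 12, leaving 2 seats).
Remainders in descending order: Dorne 0.8889, Brisco 0.5533, Arden 0.2974, Carrow 0.2137, Eskel 0.0468.
The surplus seats go to Dorne, Brisco.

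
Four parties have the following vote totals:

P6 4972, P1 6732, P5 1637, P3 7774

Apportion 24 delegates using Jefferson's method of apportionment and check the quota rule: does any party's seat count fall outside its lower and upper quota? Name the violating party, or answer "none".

none

Standard quotas: P6 5.651, P1 7.652, P5 1.861, P3 8.836.
Jefferson allocation: P6 6, P1 8, P5 1, P3 9.
Every allocation lies between the lower and upper quota.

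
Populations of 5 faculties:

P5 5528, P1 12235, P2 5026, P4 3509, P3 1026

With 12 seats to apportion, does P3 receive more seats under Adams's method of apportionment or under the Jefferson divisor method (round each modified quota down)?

Adams

Adams: P5 2, P1 5, P2 2, P4 2, P3 1.
Jefferson: P5 3, P1 6, P2 2, P4 1, P3 0.
P3 gets 1 under Adams and 0 under Jefferson.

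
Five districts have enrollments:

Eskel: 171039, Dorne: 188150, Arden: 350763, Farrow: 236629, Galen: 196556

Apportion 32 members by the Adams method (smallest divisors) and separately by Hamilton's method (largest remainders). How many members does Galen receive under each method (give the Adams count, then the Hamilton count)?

Adams: Eskel 5, Dorne 5, Arden 9, Farrow 7, Galen 6.
Hamilton: Eskel 5, Dorne 5, Arden 10, Farrow 7, Galen 5.
Galen gets 6 under Adams and 5 under Hamilton.

6 and 5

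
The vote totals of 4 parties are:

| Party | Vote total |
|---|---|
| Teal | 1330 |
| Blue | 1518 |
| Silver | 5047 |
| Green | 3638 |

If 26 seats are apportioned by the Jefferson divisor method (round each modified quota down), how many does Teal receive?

3

Standard divisor 11533/26 ≈ 443.577; standard quotas: Teal 2.998, Blue 3.422, Silver 11.378, Green 8.202.
Rounding down gives 2, 3, 11, 8 = 24 seats, so the divisor must be adjusted.
With modified divisor 410: modified quotas Teal 3.244, Blue 3.702, Silver 12.310, Green 8.873.
Rounding down: Teal 3, Blue 3, Silver 12, Green 8 (total 26).
Teal receives 3.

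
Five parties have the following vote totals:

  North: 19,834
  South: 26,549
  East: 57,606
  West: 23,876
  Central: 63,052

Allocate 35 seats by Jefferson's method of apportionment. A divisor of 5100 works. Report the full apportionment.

North: 3, South: 5, East: 11, West: 4, Central: 12

With modified divisor 5100: modified quotas North 3.889, South 5.206, East 11.295, West 4.682, Central 12.363.
Rounding down: North 3, South 5, East 11, West 4, Central 12 (total 35).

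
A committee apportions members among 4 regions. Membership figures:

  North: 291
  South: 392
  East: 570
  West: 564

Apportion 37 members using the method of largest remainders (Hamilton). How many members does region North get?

The standard divisor is 1817/37 ≈ 49.108.
Standard quotas: North 5.926, South 7.982, East 11.607, West 11.485.
Lower quotas: North 5, South 7, East 11, West 11 (sum 34, leaving 3 seats).
Remainders in descending order: South 0.982, North 0.926, East 0.607, West 0.485.
The surplus seats go to South, North, East.
North receives 6.

6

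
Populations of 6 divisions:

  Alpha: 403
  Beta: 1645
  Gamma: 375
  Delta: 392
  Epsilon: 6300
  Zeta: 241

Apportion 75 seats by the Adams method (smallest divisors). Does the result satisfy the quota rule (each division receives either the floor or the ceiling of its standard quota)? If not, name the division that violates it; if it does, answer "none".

Epsilon

Standard quotas: Alpha 3.231, Beta 13.187, Gamma 3.006, Delta 3.142, Epsilon 50.502, Zeta 1.932.
Adams allocation: Alpha 4, Beta 13, Gamma 3, Delta 4, Epsilon 49, Zeta 2.
Epsilon has quota 50.502 (lower 50, upper 51) but receives 49 — outside the quota interval.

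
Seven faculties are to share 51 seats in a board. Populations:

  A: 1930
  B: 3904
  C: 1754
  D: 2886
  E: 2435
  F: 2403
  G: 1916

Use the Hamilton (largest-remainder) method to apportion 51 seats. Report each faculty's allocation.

A 6; B 12; C 5; D 8; E 7; F 7; G 6

Standard divisor: 17228 ÷ 51 ≈ 337.804.
Standard quotas: A 5.713, B 11.557, C 5.192, D 8.543, E 7.208, F 7.114, G 5.672.
Lower quotas: A 5, B 11, C 5, D 8, E 7, F 7, G 5 (sum 48, leaving 3 seats).
Remainders in descending order: A 0.713, G 0.672, B 0.557, D 0.543, E 0.208, C 0.192, F 0.114.
Largest remainders: A, G, B receive the extra seats.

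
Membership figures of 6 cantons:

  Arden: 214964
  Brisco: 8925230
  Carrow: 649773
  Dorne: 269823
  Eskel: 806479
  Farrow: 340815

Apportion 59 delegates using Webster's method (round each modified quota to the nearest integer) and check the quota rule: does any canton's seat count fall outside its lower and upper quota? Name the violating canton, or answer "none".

Brisco

Standard quotas: Arden 1.132, Brisco 46.987, Carrow 3.421, Dorne 1.420, Eskel 4.246, Farrow 1.794.
Webster allocation: Arden 1, Brisco 48, Carrow 3, Dorne 1, Eskel 4, Farrow 2.
Brisco has quota 46.987 (lower 46, upper 47) but receives 48 — outside the quota interval.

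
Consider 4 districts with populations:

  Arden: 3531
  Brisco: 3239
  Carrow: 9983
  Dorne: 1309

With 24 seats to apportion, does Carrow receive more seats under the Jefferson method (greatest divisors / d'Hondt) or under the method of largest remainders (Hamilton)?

Jefferson

Jefferson: Arden 5, Brisco 4, Carrow 14, Dorne 1.
Hamilton: Arden 5, Brisco 4, Carrow 13, Dorne 2.
Carrow gets 14 under Jefferson and 13 under Hamilton.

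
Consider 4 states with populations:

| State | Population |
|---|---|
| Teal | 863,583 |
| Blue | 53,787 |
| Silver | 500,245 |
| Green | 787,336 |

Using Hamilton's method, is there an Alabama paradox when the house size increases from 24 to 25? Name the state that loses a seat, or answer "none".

At 24 seats: Teal 9, Blue 1, Silver 5, Green 9.
At 25 seats: Teal 10, Blue 0, Silver 6, Green 9.
Blue drops from 1 to 0.

Blue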